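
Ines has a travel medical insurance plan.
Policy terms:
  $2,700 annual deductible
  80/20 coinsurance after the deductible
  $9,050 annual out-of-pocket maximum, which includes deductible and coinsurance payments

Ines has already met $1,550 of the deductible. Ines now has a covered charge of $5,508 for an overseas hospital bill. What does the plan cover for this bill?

$3,486.40

Deductible still to meet: $2,700 − $1,550 = $1,150.
That leaves $5,508 − $1,150 = $4,358 for coinsurance.
Coinsurance: $4,358 × 20% = $871.60.
So the traveler owes $1,150 + $871.60 = $2,021.60 before any cap.
Cumulative spending $1,550 + $2,021.60 = $3,571.60 stays under the $9,050 maximum.
The plan picks up $5,508 − $2,021.60 = $3,486.40.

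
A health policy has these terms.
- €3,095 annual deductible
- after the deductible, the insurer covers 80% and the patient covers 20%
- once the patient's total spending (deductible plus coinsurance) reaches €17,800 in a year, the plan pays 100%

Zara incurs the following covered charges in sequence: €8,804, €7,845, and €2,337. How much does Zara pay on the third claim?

€467.40

Claim 1 — €8,804: deductible takes €3,095, €5,709 remains; patient's 20% is €1,141.80. Cost to patient: €4,236.80. OOP to date €4,236.80.
Claim 2 — €7,845: deductible met; 20% of €7,845 = €1,569. Patient pays €1,569; OOP now €5,805.80.
Claim 3 — €2,337: 20% coinsurance on €2,337 = €467.40. Cost to patient: €467.40. OOP to date €6,273.20.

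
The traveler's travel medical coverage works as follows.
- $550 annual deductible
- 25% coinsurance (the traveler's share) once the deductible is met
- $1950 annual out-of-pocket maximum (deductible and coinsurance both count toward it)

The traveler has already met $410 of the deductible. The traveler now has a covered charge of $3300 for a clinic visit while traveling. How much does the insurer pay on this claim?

Remaining deductible: $550 − $410 = $140.
After the $140 deductible portion, $3300 − $140 = $3160 is subject to coinsurance.
25% of $3160 = $790 falls to the traveler.
Traveler responsibility before any cap: $140 + $790 = $930.
Cumulative spending $410 + $930 = $1340 stays under the $1950 maximum.
The insurer covers the remainder: $3300 − $930 = $2370.

$2370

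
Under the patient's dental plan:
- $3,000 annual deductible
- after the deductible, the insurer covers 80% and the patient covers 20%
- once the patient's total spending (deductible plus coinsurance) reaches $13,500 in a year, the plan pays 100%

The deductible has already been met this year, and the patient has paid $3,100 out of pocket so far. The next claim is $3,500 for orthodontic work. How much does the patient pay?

The deductible is already satisfied, so the full bill goes to coinsurance.
20% of $3,500 = $700 falls to the patient.
Year-to-date out-of-pocket becomes $3,100 + $700 = $3,800, still under the $13,500 maximum, so no cap applies.

$700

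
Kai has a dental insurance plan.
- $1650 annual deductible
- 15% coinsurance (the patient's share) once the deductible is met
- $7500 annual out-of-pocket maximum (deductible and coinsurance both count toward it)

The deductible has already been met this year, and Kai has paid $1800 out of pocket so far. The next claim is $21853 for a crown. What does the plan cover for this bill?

With the deductible met, the entire $21853 is subject to coinsurance.
Coinsurance: $21853 × 15% = $3277.95.
Total out-of-pocket so far would be $1800 + $3277.95 = $5077.95, below the $7500 cap — no reduction.
The insurer covers the remainder: $21853 − $3277.95 = $18575.05.

$18575.05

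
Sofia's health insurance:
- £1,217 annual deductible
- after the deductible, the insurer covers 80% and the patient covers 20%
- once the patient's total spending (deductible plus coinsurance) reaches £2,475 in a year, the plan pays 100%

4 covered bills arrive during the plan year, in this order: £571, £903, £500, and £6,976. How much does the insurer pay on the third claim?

#1 (£571): entire amount goes to the deductible. Cost to patient: £571. OOP to date £571. Insurer: £571 − £571 = £0.
#2 (£903): £646 finishes the deductible; £257 goes to coinsurance; patient's 20% is £51.40. Patient pays £697.40; OOP now £1,268.40. Plan pays £903 − £697.40 = £205.60.
#3 (£500): deductible already satisfied, so patient's share is 20% × £500 = £100. Patient pays £100; OOP now £1,368.40. Insurer: £500 − £100 = £400.

£400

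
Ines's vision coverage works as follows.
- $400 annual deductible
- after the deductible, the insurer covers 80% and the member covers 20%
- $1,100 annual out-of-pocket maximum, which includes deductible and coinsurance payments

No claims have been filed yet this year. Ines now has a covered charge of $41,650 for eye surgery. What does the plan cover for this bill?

$40,550

Nothing has been paid toward the $400 deductible, so the first $400 of this charge is applied there.
That leaves $41,650 − $400 = $41,250 for coinsurance.
20% of $41,250 = $8,250 falls to the member.
So the member owes $400 + $8,250 = $8,650 before any cap.
That would bring total out-of-pocket to $8,650, past the $1,100 cap. The member is capped at $1,100 − $0 = $1,100 on this claim.
The plan picks up $41,650 − $1,100 = $40,550.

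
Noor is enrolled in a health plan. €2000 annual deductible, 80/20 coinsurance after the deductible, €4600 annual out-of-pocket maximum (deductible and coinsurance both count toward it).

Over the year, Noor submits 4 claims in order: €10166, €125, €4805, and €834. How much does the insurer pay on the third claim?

€3863.20

#1 (€10166): €2000 to deductible, leaving €8166; patient's 20% is €1633.20. Patient pays €3633.20; OOP now €3633.20. Plan pays €10166 − €3633.20 = €6532.80.
#2 (€125): 20% coinsurance on €125 = €25. Patient owes €25 (running OOP €3658.20). Insurer: €125 − €25 = €100.
#3 (€4805): deductible already satisfied, so patient's share is 20% × €4805 = €961. That would push OOP to €4619.20, over the €4600 cap, so patient pays €4600 − €3658.20 = €941.80. Plan pays €4805 − €941.80 = €3863.20.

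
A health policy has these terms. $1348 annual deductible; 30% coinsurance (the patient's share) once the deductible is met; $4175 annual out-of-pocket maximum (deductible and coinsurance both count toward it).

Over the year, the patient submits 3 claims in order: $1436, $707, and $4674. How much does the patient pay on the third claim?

$1402.20

Claim 1 — $1436: $1348 to deductible, leaving $88; patient's 30% is $26.40. Patient pays $1374.40; OOP now $1374.40.
Claim 2 — $707: deductible met; 30% of $707 = $212.10. Patient owes $212.10 (running OOP $1586.50).
Claim 3 — $4674: 30% coinsurance on $4674 = $1402.20. Cost to patient: $1402.20. OOP to date $2988.70.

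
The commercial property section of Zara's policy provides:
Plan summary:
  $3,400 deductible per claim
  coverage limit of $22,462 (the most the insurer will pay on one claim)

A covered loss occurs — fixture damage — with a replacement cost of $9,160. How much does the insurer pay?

$5,760

Less the $3,400 deductible: $9,160 − $3,400 = $5,760.
That's under the $22,462 cap, so the insurer reimburses the full $5,760.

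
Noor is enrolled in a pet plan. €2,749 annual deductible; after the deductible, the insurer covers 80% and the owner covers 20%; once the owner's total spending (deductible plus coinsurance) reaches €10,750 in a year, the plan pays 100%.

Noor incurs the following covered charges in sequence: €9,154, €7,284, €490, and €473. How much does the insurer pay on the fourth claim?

#1 (€9,154): deductible takes €2,749, €6,405 remains; coinsurance €6,405 × 20% = €1,281. Owner owes €4,030 (running OOP €4,030). Plan pays €9,154 − €4,030 = €5,124.
#2 (€7,284): 20% coinsurance on €7,284 = €1,456.80. Owner pays €1,456.80; OOP now €5,486.80. Plan pays €7,284 − €1,456.80 = €5,827.20.
#3 (€490): 20% coinsurance on €490 = €98. Owner pays €98; OOP now €5,584.80. Insurer: €490 − €98 = €392.
#4 (€473): deductible met; 20% of €473 = €94.60. Cost to owner: €94.60. OOP to date €5,679.40. Insurer: €473 − €94.60 = €378.40.

€378.40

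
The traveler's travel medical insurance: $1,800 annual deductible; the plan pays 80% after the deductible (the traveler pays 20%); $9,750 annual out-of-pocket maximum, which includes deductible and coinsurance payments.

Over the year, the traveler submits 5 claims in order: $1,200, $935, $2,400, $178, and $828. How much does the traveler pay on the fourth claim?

Claim 1 — $1,200: all of it applies to the deductible. Cost to traveler: $1,200. OOP to date $1,200.
Claim 2 — $935: $600 finishes the deductible; $335 goes to coinsurance; coinsurance $335 × 20% = $67. Traveler owes $667 (running OOP $1,867).
Claim 3 — $2,400: 20% coinsurance on $2,400 = $480. Traveler pays $480; OOP now $2,347.
Claim 4 — $178: deductible already satisfied, so traveler's share is 20% × $178 = $35.60. Traveler owes $35.60 (running OOP $2,382.60).

$35.60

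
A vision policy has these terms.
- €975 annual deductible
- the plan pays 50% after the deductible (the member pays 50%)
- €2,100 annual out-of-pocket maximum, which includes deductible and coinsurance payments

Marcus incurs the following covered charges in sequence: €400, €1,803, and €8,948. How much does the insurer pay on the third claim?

€8,437

Bill 1, €400: all of it applies to the deductible. Cost to member: €400. OOP to date €400. Plan pays €400 − €400 = €0.
Bill 2, €1,803: €575 finishes the deductible; €1,228 goes to coinsurance; coinsurance €1,228 × 50% = €614. Member owes €1,189 (running OOP €1,589). Insurer: €1,803 − €1,189 = €614.
Bill 3, €8,948: 50% coinsurance on €8,948 = €4,474. OOP would hit €6,063 > €2,100, so the cap limits the member to €2,100 − €1,589 = €511. Insurer: €8,948 − €511 = €8,437.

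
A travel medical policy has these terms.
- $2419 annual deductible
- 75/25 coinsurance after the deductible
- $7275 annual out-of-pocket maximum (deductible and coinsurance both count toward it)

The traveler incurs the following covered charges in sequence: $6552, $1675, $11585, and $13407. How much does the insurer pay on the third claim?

$8688.75

#1 ($6552): $2419 to deductible, leaving $4133; 25% of $4133 = $1033.25. Traveler pays $3452.25; OOP now $3452.25. Plan pays $6552 − $3452.25 = $3099.75.
#2 ($1675): 25% coinsurance on $1675 = $418.75. Traveler owes $418.75 (running OOP $3871). Insurer: $1675 − $418.75 = $1256.25.
#3 ($11585): deductible already satisfied, so traveler's share is 25% × $11585 = $2896.25. Traveler owes $2896.25 (running OOP $6767.25). Insurer: $11585 − $2896.25 = $8688.75.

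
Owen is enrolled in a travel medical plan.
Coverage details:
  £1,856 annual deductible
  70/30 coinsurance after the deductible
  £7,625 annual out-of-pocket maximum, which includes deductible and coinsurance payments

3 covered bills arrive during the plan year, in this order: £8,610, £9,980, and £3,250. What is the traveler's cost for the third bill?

£748.80

#1 (£8,610): £1,856 to deductible, leaving £6,754; 30% of £6,754 = £2,026.20. Traveler pays £3,882.20; OOP now £3,882.20.
#2 (£9,980): 30% coinsurance on £9,980 = £2,994. Traveler pays £2,994; OOP now £6,876.20.
#3 (£3,250): deductible already satisfied, so traveler's share is 30% × £3,250 = £975. Adding that to £6,876.20 gives £7,851.20, past the £7,625 cap; traveler pays only £7,625 − £6,876.20 = £748.80.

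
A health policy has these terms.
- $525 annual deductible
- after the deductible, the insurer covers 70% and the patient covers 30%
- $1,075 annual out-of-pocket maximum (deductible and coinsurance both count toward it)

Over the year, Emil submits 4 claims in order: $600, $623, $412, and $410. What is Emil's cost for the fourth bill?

$123

Claim 1 ($600): $525 finishes the deductible; $75 goes to coinsurance; patient's 30% is $22.50. Patient pays $547.50; OOP now $547.50.
Claim 2 ($623): deductible already satisfied, so patient's share is 30% × $623 = $186.90. Cost to patient: $186.90. OOP to date $734.40.
Claim 3 ($412): deductible met; 30% of $412 = $123.60. Cost to patient: $123.60. OOP to date $858.
Claim 4 ($410): 30% coinsurance on $410 = $123. Patient owes $123 (running OOP $981).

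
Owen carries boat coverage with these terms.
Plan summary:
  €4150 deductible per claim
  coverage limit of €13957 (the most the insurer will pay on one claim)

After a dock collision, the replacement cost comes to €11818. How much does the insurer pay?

Less the €4150 deductible: €11818 − €4150 = €7668.
€7668 is within the €13957 limit, so the insurer pays €7668.

€7668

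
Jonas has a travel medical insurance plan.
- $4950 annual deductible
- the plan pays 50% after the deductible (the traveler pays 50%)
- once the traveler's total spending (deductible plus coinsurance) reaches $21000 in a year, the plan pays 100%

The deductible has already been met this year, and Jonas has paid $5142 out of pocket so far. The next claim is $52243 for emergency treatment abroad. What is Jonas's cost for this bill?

$15858

With the deductible met, the entire $52243 is subject to coinsurance.
Traveler's 50% share of $52243 is $26121.50.
That would bring total out-of-pocket to $31263.50, past the $21000 cap. The traveler is capped at $21000 − $5142 = $15858 on this claim.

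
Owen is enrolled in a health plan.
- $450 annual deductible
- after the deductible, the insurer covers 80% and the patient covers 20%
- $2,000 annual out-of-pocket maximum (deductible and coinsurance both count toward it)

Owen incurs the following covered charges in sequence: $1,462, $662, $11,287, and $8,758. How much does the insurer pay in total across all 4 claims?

$20,169

Claim 1 ($1,462): $450 finishes the deductible; $1,012 goes to coinsurance; 20% of $1,012 = $202.40. Cost to patient: $652.40. OOP to date $652.40. Plan pays $1,462 − $652.40 = $809.60.
Claim 2 ($662): deductible already satisfied, so patient's share is 20% × $662 = $132.40. Cost to patient: $132.40. OOP to date $784.80. Insurer: $662 − $132.40 = $529.60.
Claim 3 ($11,287): deductible met; 20% of $11,287 = $2,257.40. Adding that to $784.80 gives $3,042.20, past the $2,000 cap; patient pays only $2,000 − $784.80 = $1,215.20. Insurer: $11,287 − $1,215.20 = $10,071.80.
Claim 4 ($8,758): deductible met; 20% of $8,758 = $1,751.60. Adding that to $2,000 gives $3,751.60, past the $2,000 cap; patient pays only $2,000 − $2,000 = $0. Plan pays $8,758 − $0 = $8,758.
Insurer total: $809.60 + $529.60 + $10,071.80 + $8,758 = $20,169.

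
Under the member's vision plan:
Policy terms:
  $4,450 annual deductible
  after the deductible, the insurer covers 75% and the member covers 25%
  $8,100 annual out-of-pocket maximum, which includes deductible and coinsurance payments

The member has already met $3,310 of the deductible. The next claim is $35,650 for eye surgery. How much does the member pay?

Remaining deductible: $4,450 − $3,310 = $1,140.
That leaves $35,650 − $1,140 = $34,510 for coinsurance.
Member's 25% share of $34,510 is $8,627.50.
Member responsibility before any cap: $1,140 + $8,627.50 = $9,767.50.
Adding $9,767.50 to the $3,310 already spent would give $13,077.50, which exceeds the $8,100 cap; the member pays just $8,100 − $3,310 = $4,790.

$4,790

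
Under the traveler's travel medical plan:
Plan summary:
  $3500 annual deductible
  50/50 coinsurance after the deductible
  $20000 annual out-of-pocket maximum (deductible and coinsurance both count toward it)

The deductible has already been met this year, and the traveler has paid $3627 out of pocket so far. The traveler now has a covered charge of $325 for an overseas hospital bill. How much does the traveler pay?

With the deductible met, the entire $325 is subject to coinsurance.
Coinsurance: $325 × 50% = $162.50.
Total out-of-pocket so far would be $3627 + $162.50 = $3789.50, below the $20000 cap — no reduction.

$162.50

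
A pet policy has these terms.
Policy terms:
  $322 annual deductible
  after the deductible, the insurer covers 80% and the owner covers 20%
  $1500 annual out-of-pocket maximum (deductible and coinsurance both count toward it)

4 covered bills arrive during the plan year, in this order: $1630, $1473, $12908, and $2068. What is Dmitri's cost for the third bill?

$621.80

#1 ($1630): $322 finishes the deductible; $1308 goes to coinsurance; owner's 20% is $261.60. Cost to owner: $583.60. OOP to date $583.60.
#2 ($1473): deductible met; 20% of $1473 = $294.60. Cost to owner: $294.60. OOP to date $878.20.
#3 ($12908): deductible already satisfied, so owner's share is 20% × $12908 = $2581.60. That would push OOP to $3459.80, over the $1500 cap, so owner pays $1500 − $878.20 = $621.80.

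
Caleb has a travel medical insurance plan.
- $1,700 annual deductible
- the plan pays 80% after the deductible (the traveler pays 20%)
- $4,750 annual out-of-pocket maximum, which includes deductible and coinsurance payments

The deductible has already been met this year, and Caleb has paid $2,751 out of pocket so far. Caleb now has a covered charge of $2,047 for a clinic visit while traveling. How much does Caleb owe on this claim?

The deductible is already satisfied, so the full bill goes to coinsurance.
Coinsurance: $2,047 × 20% = $409.40.
Total out-of-pocket so far would be $2,751 + $409.40 = $3,160.40, below the $4,750 cap — no reduction.

$409.40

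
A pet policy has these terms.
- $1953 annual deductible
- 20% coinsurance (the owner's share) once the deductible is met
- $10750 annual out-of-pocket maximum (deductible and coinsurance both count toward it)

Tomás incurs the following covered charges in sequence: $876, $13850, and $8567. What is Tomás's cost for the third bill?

$1713.40

#1 ($876): entire amount goes to the deductible. Owner pays $876; OOP now $876.
#2 ($13850): deductible takes $1077, $12773 remains; 20% of $12773 = $2554.60. Owner pays $3631.60; OOP now $4507.60.
#3 ($8567): deductible met; 20% of $8567 = $1713.40. Cost to owner: $1713.40. OOP to date $6221.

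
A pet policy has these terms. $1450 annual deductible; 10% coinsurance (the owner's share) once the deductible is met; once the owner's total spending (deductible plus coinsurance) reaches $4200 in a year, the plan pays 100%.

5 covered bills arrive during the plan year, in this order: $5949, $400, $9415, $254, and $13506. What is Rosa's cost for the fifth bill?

$1293.20

Bill 1, $5949: deductible takes $1450, $4499 remains; owner's 10% is $449.90. Cost to owner: $1899.90. OOP to date $1899.90.
Bill 2, $400: deductible already satisfied, so owner's share is 10% × $400 = $40. Owner owes $40 (running OOP $1939.90).
Bill 3, $9415: deductible already satisfied, so owner's share is 10% × $9415 = $941.50. Owner owes $941.50 (running OOP $2881.40).
Bill 4, $254: 10% coinsurance on $254 = $25.40. Cost to owner: $25.40. OOP to date $2906.80.
Bill 5, $13506: deductible met; 10% of $13506 = $1350.60. That would push OOP to $4257.40, over the $4200 cap, so owner pays $4200 − $2906.80 = $1293.20.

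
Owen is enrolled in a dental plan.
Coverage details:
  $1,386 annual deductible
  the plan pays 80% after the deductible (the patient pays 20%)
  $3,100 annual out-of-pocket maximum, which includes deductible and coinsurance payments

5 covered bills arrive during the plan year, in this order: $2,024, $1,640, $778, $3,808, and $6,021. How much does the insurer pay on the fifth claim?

$5,679.80

Claim 1 — $2,024: $1,386 to deductible, leaving $638; coinsurance $638 × 20% = $127.60. Cost to patient: $1,513.60. OOP to date $1,513.60. Insurer: $2,024 − $1,513.60 = $510.40.
Claim 2 — $1,640: deductible met; 20% of $1,640 = $328. Cost to patient: $328. OOP to date $1,841.60. Plan pays $1,640 − $328 = $1,312.
Claim 3 — $778: deductible already satisfied, so patient's share is 20% × $778 = $155.60. Cost to patient: $155.60. OOP to date $1,997.20. Plan pays $778 − $155.60 = $622.40.
Claim 4 — $3,808: deductible already satisfied, so patient's share is 20% × $3,808 = $761.60. Cost to patient: $761.60. OOP to date $2,758.80. Insurer: $3,808 − $761.60 = $3,046.40.
Claim 5 — $6,021: 20% coinsurance on $6,021 = $1,204.20. OOP would hit $3,963 > $3,100, so the cap limits the patient to $3,100 − $2,758.80 = $341.20. Plan pays $6,021 − $341.20 = $5,679.80.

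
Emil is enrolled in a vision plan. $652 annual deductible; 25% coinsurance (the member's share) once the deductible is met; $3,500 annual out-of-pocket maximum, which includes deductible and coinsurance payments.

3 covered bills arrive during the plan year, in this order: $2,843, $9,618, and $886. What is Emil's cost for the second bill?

$2,300.25

Claim 1 — $2,843: $652 finishes the deductible; $2,191 goes to coinsurance; member's 25% is $547.75. Member pays $1,199.75; OOP now $1,199.75.
Claim 2 — $9,618: deductible already satisfied, so member's share is 25% × $9,618 = $2,404.50. Adding that to $1,199.75 gives $3,604.25, past the $3,500 cap; member pays only $3,500 − $1,199.75 = $2,300.25.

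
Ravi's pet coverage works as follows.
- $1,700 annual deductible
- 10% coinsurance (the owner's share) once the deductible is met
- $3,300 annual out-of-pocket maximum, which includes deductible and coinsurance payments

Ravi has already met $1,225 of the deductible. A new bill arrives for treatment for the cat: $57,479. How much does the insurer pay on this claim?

$1,225 of the $1,700 deductible is already met, leaving $475.
That leaves $57,479 − $475 = $57,004 for coinsurance.
10% of $57,004 = $5,700.40 falls to the owner.
That puts the owner's cost at $475 + $5,700.40 = $6,175.40 before any cap.
Adding $6,175.40 to the $1,225 already spent would give $7,400.40, which exceeds the $3,300 cap; the owner pays just $3,300 − $1,225 = $2,075.
Insurer pays the balance: $57,479 − $2,075 = $55,404.

$55,404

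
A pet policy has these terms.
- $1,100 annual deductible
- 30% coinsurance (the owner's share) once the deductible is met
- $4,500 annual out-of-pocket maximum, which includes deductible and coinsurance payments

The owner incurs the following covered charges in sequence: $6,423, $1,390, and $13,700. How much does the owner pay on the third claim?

$1,386.10

Claim 1 — $6,423: deductible takes $1,100, $5,323 remains; coinsurance $5,323 × 30% = $1,596.90. Cost to owner: $2,696.90. OOP to date $2,696.90.
Claim 2 — $1,390: deductible already satisfied, so owner's share is 30% × $1,390 = $417. Owner owes $417 (running OOP $3,113.90).
Claim 3 — $13,700: 30% coinsurance on $13,700 = $4,110. That would push OOP to $7,223.90, over the $4,500 cap, so owner pays $4,500 − $3,113.90 = $1,386.10.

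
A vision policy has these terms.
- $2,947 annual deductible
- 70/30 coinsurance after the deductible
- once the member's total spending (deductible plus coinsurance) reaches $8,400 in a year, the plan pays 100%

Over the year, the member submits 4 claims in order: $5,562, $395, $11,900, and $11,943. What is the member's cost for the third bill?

$3,570

#1 ($5,562): $2,947 finishes the deductible; $2,615 goes to coinsurance; member's 30% is $784.50. Member pays $3,731.50; OOP now $3,731.50.
#2 ($395): deductible already satisfied, so member's share is 30% × $395 = $118.50. Member owes $118.50 (running OOP $3,850).
#3 ($11,900): deductible already satisfied, so member's share is 30% × $11,900 = $3,570. Cost to member: $3,570. OOP to date $7,420.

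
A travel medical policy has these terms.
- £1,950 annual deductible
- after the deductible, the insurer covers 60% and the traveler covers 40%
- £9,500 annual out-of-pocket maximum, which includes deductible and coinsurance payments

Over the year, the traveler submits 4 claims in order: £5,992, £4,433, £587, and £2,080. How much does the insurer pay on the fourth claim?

£1,248

Bill 1, £5,992: deductible takes £1,950, £4,042 remains; coinsurance £4,042 × 40% = £1,616.80. Traveler pays £3,566.80; OOP now £3,566.80. Insurer: £5,992 − £3,566.80 = £2,425.20.
Bill 2, £4,433: deductible already satisfied, so traveler's share is 40% × £4,433 = £1,773.20. Traveler owes £1,773.20 (running OOP £5,340). Insurer: £4,433 − £1,773.20 = £2,659.80.
Bill 3, £587: 40% coinsurance on £587 = £234.80. Cost to traveler: £234.80. OOP to date £5,574.80. Plan pays £587 − £234.80 = £352.20.
Bill 4, £2,080: deductible met; 40% of £2,080 = £832. Cost to traveler: £832. OOP to date £6,406.80. Plan pays £2,080 − £832 = £1,248.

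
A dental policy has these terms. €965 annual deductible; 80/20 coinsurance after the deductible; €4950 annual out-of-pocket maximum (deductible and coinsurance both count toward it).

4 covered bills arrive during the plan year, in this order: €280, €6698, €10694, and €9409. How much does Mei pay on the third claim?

€2138.80

Claim 1 (€280): fully absorbed by the deductible. Patient owes €280 (running OOP €280).
Claim 2 (€6698): €685 to deductible, leaving €6013; coinsurance €6013 × 20% = €1202.60. Patient pays €1887.60; OOP now €2167.60.
Claim 3 (€10694): 20% coinsurance on €10694 = €2138.80. Cost to patient: €2138.80. OOP to date €4306.40.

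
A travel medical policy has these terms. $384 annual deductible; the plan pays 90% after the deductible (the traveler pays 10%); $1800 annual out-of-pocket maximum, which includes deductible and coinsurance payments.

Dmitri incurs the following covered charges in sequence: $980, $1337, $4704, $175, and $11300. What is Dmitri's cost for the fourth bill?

Claim 1 — $980: deductible takes $384, $596 remains; 10% of $596 = $59.60. Traveler pays $443.60; OOP now $443.60.
Claim 2 — $1337: deductible already satisfied, so traveler's share is 10% × $1337 = $133.70. Cost to traveler: $133.70. OOP to date $577.30.
Claim 3 — $4704: 10% coinsurance on $4704 = $470.40. Cost to traveler: $470.40. OOP to date $1047.70.
Claim 4 — $175: 10% coinsurance on $175 = $17.50. Traveler owes $17.50 (running OOP $1065.20).

$17.50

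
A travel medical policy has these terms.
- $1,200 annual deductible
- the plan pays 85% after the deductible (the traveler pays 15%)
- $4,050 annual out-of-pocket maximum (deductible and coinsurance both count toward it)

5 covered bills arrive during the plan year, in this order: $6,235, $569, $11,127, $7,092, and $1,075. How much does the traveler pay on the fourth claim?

Claim 1 ($6,235): deductible takes $1,200, $5,035 remains; traveler's 15% is $755.25. Cost to traveler: $1,955.25. OOP to date $1,955.25.
Claim 2 ($569): 15% coinsurance on $569 = $85.35. Traveler owes $85.35 (running OOP $2,040.60).
Claim 3 ($11,127): 15% coinsurance on $11,127 = $1,669.05. Traveler owes $1,669.05 (running OOP $3,709.65).
Claim 4 ($7,092): deductible already satisfied, so traveler's share is 15% × $7,092 = $1,063.80. That would push OOP to $4,773.45, over the $4,050 cap, so traveler pays $4,050 − $3,709.65 = $340.35.

$340.35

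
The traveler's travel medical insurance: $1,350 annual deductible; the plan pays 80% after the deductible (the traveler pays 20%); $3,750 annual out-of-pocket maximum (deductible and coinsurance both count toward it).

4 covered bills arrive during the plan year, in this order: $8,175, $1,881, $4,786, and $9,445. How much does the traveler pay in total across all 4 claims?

Claim 1 — $8,175: $1,350 to deductible, leaving $6,825; 20% of $6,825 = $1,365. Traveler owes $2,715 (running OOP $2,715).
Claim 2 — $1,881: deductible met; 20% of $1,881 = $376.20. Traveler pays $376.20; OOP now $3,091.20.
Claim 3 — $4,786: 20% coinsurance on $4,786 = $957.20. Adding that to $3,091.20 gives $4,048.40, past the $3,750 cap; traveler pays only $3,750 − $3,091.20 = $658.80.
Claim 4 — $9,445: deductible met; 20% of $9,445 = $1,889. That would push OOP to $5,639, over the $3,750 cap, so traveler pays $3,750 − $3,750 = $0.
Summing the traveler's payments: $2,715 + $376.20 + $658.80 + $0 = $3,750.

$3,750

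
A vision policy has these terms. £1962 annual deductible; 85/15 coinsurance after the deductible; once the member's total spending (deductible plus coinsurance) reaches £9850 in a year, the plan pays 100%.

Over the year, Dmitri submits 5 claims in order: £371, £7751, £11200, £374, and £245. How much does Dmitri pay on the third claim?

#1 (£371): all of it applies to the deductible. Member pays £371; OOP now £371.
#2 (£7751): £1591 to deductible, leaving £6160; member's 15% is £924. Member pays £2515; OOP now £2886.
#3 (£11200): deductible met; 15% of £11200 = £1680. Member owes £1680 (running OOP £4566).

£1680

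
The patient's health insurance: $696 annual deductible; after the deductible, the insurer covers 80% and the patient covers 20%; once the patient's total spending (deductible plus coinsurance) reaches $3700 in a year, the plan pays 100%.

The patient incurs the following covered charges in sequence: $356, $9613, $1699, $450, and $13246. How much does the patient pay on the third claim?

$339.80

#1 ($356): entire amount goes to the deductible. Cost to patient: $356. OOP to date $356.
#2 ($9613): deductible takes $340, $9273 remains; coinsurance $9273 × 20% = $1854.60. Patient pays $2194.60; OOP now $2550.60.
#3 ($1699): 20% coinsurance on $1699 = $339.80. Cost to patient: $339.80. OOP to date $2890.40.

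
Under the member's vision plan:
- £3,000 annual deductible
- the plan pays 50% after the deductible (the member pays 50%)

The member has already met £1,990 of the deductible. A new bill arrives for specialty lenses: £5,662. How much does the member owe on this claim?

Remaining deductible: £3,000 − £1,990 = £1,010.
The remaining £4,652 (= £5,662 − £1,010) moves to coinsurance.
Coinsurance: £4,652 × 50% = £2,326.
Member responsibility: £1,010 + £2,326 = £3,336.

£3,336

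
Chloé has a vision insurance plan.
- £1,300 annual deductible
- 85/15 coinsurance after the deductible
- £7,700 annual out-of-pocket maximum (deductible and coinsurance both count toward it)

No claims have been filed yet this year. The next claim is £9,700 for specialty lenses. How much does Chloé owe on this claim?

Deductible not yet touched, so the first £1,300 of the bill goes to the deductible.
That leaves £9,700 − £1,300 = £8,400 for coinsurance.
15% of £8,400 = £1,260 falls to the member.
That puts the member's cost at £1,300 + £1,260 = £2,560 before any cap.
Cumulative spending £0 + £2,560 = £2,560 stays under the £7,700 maximum.

£2,560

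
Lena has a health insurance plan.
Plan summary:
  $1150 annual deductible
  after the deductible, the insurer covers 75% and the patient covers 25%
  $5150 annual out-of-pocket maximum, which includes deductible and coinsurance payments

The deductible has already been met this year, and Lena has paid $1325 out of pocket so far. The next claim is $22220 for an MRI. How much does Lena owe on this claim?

With the deductible met, the entire $22220 is subject to coinsurance.
Patient's 25% share of $22220 is $5555.
Year-to-date out-of-pocket would reach $1325 + $5555 = $6880, above the $5150 maximum, so the patient pays only $5150 − $1325 = $3825.

$3825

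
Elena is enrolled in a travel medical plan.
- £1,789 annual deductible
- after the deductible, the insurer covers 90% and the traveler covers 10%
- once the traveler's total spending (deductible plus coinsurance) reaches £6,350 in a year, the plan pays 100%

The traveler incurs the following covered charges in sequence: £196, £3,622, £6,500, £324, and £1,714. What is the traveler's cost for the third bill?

£650

Claim 1 (£196): entire amount goes to the deductible. Traveler pays £196; OOP now £196.
Claim 2 (£3,622): £1,593 finishes the deductible; £2,029 goes to coinsurance; 10% of £2,029 = £202.90. Cost to traveler: £1,795.90. OOP to date £1,991.90.
Claim 3 (£6,500): deductible met; 10% of £6,500 = £650. Cost to traveler: £650. OOP to date £2,641.90.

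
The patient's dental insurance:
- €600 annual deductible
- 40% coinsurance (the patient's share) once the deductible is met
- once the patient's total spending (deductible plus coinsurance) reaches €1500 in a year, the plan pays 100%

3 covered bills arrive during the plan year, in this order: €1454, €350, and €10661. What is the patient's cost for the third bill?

Bill 1, €1454: €600 finishes the deductible; €854 goes to coinsurance; patient's 40% is €341.60. Patient owes €941.60 (running OOP €941.60).
Bill 2, €350: deductible already satisfied, so patient's share is 40% × €350 = €140. Cost to patient: €140. OOP to date €1081.60.
Bill 3, €10661: deductible already satisfied, so patient's share is 40% × €10661 = €4264.40. That would push OOP to €5346, over the €1500 cap, so patient pays €1500 − €1081.60 = €418.40.

€418.40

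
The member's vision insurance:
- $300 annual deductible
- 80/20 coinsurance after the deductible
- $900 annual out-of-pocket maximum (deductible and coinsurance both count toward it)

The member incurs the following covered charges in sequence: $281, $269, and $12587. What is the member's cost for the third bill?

$550

Claim 1 — $281: all of it applies to the deductible. Member owes $281 (running OOP $281).
Claim 2 — $269: $19 to deductible, leaving $250; coinsurance $250 × 20% = $50. Member pays $69; OOP now $350.
Claim 3 — $12587: 20% coinsurance on $12587 = $2517.40. That would push OOP to $2867.40, over the $900 cap, so member pays $900 − $350 = $550.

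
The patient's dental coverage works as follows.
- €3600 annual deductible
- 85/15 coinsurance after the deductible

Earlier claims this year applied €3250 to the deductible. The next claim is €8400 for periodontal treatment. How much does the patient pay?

€3250 of the €3600 deductible is already met, leaving €350.
The remaining €8050 (= €8400 − €350) moves to coinsurance.
15% of €8050 = €1207.50 falls to the patient.
Patient responsibility: €350 + €1207.50 = €1557.50.

€1557.50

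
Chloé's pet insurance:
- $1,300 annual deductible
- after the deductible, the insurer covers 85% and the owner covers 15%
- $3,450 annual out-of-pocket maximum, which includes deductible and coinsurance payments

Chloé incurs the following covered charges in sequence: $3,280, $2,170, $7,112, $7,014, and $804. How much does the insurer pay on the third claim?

#1 ($3,280): deductible takes $1,300, $1,980 remains; coinsurance $1,980 × 15% = $297. Cost to owner: $1,597. OOP to date $1,597. Insurer: $3,280 − $1,597 = $1,683.
#2 ($2,170): deductible met; 15% of $2,170 = $325.50. Owner owes $325.50 (running OOP $1,922.50). Insurer: $2,170 − $325.50 = $1,844.50.
#3 ($7,112): deductible met; 15% of $7,112 = $1,066.80. Cost to owner: $1,066.80. OOP to date $2,989.30. Plan pays $7,112 − $1,066.80 = $6,045.20.

$6,045.20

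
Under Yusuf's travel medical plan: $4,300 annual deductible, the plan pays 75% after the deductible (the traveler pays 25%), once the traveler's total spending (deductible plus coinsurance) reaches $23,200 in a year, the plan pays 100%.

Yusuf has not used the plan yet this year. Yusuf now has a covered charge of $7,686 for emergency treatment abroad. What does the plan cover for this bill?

$2,539.50

Nothing has been paid toward the $4,300 deductible, so the first $4,300 of this charge is applied there.
After the $4,300 deductible portion, $7,686 − $4,300 = $3,386 is subject to coinsurance.
25% of $3,386 = $846.50 falls to the traveler.
That puts the traveler's cost at $4,300 + $846.50 = $5,146.50 before any cap.
Cumulative spending $0 + $5,146.50 = $5,146.50 stays under the $23,200 maximum.
Insurer pays the balance: $7,686 − $5,146.50 = $2,539.50.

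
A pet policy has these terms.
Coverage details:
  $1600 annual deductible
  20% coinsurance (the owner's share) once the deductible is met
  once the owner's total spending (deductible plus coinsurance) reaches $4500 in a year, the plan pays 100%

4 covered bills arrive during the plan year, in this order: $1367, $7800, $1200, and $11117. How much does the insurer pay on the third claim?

#1 ($1367): entire amount goes to the deductible. Owner owes $1367 (running OOP $1367). Plan pays $1367 − $1367 = $0.
#2 ($7800): deductible takes $233, $7567 remains; 20% of $7567 = $1513.40. Owner pays $1746.40; OOP now $3113.40. Plan pays $7800 − $1746.40 = $6053.60.
#3 ($1200): deductible met; 20% of $1200 = $240. Owner owes $240 (running OOP $3353.40). Insurer: $1200 − $240 = $960.

$960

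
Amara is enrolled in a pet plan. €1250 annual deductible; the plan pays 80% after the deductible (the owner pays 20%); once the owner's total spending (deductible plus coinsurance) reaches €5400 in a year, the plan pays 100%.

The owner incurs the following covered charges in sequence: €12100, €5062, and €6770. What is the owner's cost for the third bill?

Claim 1 (€12100): deductible takes €1250, €10850 remains; 20% of €10850 = €2170. Cost to owner: €3420. OOP to date €3420.
Claim 2 (€5062): 20% coinsurance on €5062 = €1012.40. Owner pays €1012.40; OOP now €4432.40.
Claim 3 (€6770): deductible met; 20% of €6770 = €1354. That would push OOP to €5786.40, over the €5400 cap, so owner pays €5400 − €4432.40 = €967.60.

€967.60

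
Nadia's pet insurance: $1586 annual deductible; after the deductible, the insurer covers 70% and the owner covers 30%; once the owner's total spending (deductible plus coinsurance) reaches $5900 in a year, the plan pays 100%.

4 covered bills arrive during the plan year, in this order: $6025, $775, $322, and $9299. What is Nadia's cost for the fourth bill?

$2653.20

Claim 1 — $6025: $1586 finishes the deductible; $4439 goes to coinsurance; 30% of $4439 = $1331.70. Owner pays $2917.70; OOP now $2917.70.
Claim 2 — $775: deductible already satisfied, so owner's share is 30% × $775 = $232.50. Cost to owner: $232.50. OOP to date $3150.20.
Claim 3 — $322: deductible already satisfied, so owner's share is 30% × $322 = $96.60. Owner owes $96.60 (running OOP $3246.80).
Claim 4 — $9299: 30% coinsurance on $9299 = $2789.70. Adding that to $3246.80 gives $6036.50, past the $5900 cap; owner pays only $5900 − $3246.80 = $2653.20.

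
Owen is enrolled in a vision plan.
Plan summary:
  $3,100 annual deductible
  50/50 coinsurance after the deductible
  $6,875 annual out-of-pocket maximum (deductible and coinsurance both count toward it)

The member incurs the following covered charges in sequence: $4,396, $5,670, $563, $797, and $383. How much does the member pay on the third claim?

#1 ($4,396): deductible takes $3,100, $1,296 remains; member's 50% is $648. Member owes $3,748 (running OOP $3,748).
#2 ($5,670): deductible met; 50% of $5,670 = $2,835. Member owes $2,835 (running OOP $6,583).
#3 ($563): deductible met; 50% of $563 = $281.50. Member pays $281.50; OOP now $6,864.50.

$281.50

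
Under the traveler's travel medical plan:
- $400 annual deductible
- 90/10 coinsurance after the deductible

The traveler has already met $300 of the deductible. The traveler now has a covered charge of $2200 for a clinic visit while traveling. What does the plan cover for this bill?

Remaining deductible: $400 − $300 = $100.
That leaves $2200 − $100 = $2100 for coinsurance.
Coinsurance: $2100 × 10% = $210.
Traveler responsibility: $100 + $210 = $310.
The insurer covers the remainder: $2200 − $310 = $1890.

$1890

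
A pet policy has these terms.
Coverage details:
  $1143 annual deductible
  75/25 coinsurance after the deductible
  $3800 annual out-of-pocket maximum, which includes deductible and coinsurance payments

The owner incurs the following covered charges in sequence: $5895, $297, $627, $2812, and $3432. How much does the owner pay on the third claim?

$156.75

#1 ($5895): deductible takes $1143, $4752 remains; owner's 25% is $1188. Owner pays $2331; OOP now $2331.
#2 ($297): deductible already satisfied, so owner's share is 25% × $297 = $74.25. Owner pays $74.25; OOP now $2405.25.
#3 ($627): deductible met; 25% of $627 = $156.75. Owner owes $156.75 (running OOP $2562).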